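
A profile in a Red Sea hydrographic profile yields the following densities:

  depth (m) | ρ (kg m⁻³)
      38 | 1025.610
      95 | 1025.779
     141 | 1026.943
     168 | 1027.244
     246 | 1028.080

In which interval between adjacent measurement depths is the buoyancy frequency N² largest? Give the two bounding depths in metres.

Compute the density gradient over each adjacent pair:
  38–95 m: Δρ/Δz = 0.169/57 = 3.0 × 10⁻³ kg m⁻⁴
  95–141 m: Δρ/Δz = 1.164/46 = 0.025 kg m⁻⁴
  141–168 m: Δρ/Δz = 0.301/27 = 0.011 kg m⁻⁴
  168–246 m: Δρ/Δz = 0.836/78 = 0.011 kg m⁻⁴
The largest gradient is in the 95–141 m interval — the pycnocline.

95–141 m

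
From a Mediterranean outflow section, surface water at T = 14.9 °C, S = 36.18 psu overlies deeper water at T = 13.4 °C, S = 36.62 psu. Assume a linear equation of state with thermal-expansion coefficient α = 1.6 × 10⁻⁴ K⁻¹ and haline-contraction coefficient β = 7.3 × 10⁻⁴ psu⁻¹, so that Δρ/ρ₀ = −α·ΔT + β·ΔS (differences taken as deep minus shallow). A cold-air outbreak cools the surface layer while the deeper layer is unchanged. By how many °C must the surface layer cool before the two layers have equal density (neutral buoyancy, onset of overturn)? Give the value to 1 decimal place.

3.5 °C

Neutral buoyancy requires Δρ = 0, i.e. −α(T_deep − T_surf′) + β(S_deep − S_surf) = 0.
T_surf′ = T_deep − (β/α)·ΔS = 13.4 − (7.3 × 10⁻⁴/1.6 × 10⁻⁴)·(+0.44) = 11.393 °C.
Cooling required: 14.9 − (11.393) = 3.507 °C.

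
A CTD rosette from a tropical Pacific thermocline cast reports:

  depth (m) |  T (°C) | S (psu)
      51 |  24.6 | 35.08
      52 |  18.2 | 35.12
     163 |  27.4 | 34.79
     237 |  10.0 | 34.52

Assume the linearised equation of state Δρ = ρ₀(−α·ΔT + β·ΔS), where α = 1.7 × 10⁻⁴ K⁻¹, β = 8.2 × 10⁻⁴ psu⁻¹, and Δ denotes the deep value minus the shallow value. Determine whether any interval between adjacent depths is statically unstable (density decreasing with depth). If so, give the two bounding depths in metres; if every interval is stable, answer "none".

Evaluate Δρ/ρ₀ = −αΔT + βΔS across each adjacent pair:
  51–52 m: −αΔT+βΔS = −(1.7 × 10⁻⁴)(-6.4)+(8.2 × 10⁻⁴)(+0.04) = 1.1 × 10⁻³ → stable
  52–163 m: −αΔT+βΔS = −(1.7 × 10⁻⁴)(+9.2)+(8.2 × 10⁻⁴)(-0.33) = -1.8 × 10⁻³ → UNSTABLE
  163–237 m: −αΔT+βΔS = −(1.7 × 10⁻⁴)(-17.4)+(8.2 × 10⁻⁴)(-0.27) = 2.7 × 10⁻³ → stable
The 52–163 m interval has Δρ < 0: lighter water underlies denser water.

52–163 m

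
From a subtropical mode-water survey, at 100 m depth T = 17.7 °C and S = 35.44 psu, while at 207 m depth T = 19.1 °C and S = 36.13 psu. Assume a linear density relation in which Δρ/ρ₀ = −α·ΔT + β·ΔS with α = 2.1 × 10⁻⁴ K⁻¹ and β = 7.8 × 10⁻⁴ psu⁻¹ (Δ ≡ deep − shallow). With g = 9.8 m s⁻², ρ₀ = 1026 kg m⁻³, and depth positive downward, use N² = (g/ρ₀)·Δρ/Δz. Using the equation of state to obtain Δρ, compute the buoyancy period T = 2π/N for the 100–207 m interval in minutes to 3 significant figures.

ΔT = +1.4 K, ΔS = +0.69 psu (deep − shallow).
Δρ/ρ₀ = −αΔT + βΔS = -2.94 × 10⁻⁴ + 5.382 × 10⁻⁴ = 2.442 × 10⁻⁴, so Δρ ≈ 0.2505 kg m⁻³.
N² = (g/ρ₀)·Δρ/Δz = g·(Δρ/ρ₀)/Δz = 9.8 × 2.442 × 10⁻⁴ / 107 = 2.2366 × 10⁻⁵ s⁻².
N = √(2.2366 × 10⁻⁵) = 4.7293 × 10⁻³ rad s⁻¹ → T = 2π/N = 1.3286 × 10³ s = 22.143 min ≈ 22.1 min.

22.1 min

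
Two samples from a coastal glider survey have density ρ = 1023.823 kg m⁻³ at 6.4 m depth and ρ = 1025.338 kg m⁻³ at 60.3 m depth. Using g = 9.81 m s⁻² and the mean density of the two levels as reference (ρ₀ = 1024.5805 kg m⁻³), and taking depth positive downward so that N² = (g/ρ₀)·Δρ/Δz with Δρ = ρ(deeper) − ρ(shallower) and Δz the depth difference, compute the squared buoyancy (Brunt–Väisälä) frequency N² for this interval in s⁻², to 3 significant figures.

Δρ = 1025.338 − 1023.823 = 1.515 kg m⁻³ over Δz = 60.3 − 6.4 = 53.9 m.
N² = (9.81/1024.5805) × (1.515/53.9) = 2.6912 × 10⁻⁴ s⁻² ≈ 2.69 × 10⁻⁴ s⁻².

2.69 × 10⁻⁴ s⁻²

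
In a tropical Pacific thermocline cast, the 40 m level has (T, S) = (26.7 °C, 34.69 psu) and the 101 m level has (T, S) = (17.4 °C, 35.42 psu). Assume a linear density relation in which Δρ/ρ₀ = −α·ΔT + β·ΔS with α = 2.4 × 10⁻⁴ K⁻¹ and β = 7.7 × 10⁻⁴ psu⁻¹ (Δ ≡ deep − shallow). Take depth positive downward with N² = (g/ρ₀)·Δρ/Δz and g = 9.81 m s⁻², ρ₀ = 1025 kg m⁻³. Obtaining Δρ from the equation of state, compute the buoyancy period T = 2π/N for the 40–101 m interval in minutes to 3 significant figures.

ΔT = -9.3 K, ΔS = +0.73 psu (deep − shallow).
Δρ/ρ₀ = −αΔT + βΔS = 2.232 × 10⁻³ + 5.621 × 10⁻⁴ = 2.7941 × 10⁻³, so Δρ ≈ 2.864 kg m⁻³.
N² = (g/ρ₀)·Δρ/Δz = g·(Δρ/ρ₀)/Δz = 9.81 × 2.7941 × 10⁻³ / 61 = 4.4935 × 10⁻⁴ s⁻².
N = √(4.4935 × 10⁻⁴) = 0.021198 rad s⁻¹ → T = 2π/N = 296.40 s = 4.9400 min ≈ 4.94 min.

4.94 min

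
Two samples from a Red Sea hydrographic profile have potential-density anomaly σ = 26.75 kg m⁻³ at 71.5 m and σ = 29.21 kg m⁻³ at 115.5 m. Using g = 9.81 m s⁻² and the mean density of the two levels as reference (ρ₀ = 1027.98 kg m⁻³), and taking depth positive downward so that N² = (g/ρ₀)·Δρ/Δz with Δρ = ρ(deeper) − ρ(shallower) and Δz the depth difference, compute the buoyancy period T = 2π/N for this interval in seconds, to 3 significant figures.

272 s

Δρ = 1029.21 − 1026.75 = 2.46 kg m⁻³ over Δz = 115.5 − 71.5 = 44 m.
N² = (9.81/1027.98) × (2.46/44) = 5.3354 × 10⁻⁴ s⁻².
N = √(5.3354 × 10⁻⁴) = 0.023098 rad s⁻¹, so T = 2π/N = 272.02 s ≈ 272 s.
A positive N² confirms static stability across the interval.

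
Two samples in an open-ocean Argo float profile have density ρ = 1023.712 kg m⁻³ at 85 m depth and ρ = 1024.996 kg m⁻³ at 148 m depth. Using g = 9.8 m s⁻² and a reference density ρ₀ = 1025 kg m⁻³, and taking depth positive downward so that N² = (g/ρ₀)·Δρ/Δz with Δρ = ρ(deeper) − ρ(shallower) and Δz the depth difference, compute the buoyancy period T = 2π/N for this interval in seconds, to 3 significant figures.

Δρ = 1024.996 − 1023.712 = 1.284 kg m⁻³ over Δz = 148 − 85 = 63 m.
N² = (9.8/1025) × (1.284/63) = 1.9486 × 10⁻⁴ s⁻².
N = √(1.9486 × 10⁻⁴) = 0.013959 rad s⁻¹, so T = 2π/N = 450.12 s ≈ 450 s.

450 s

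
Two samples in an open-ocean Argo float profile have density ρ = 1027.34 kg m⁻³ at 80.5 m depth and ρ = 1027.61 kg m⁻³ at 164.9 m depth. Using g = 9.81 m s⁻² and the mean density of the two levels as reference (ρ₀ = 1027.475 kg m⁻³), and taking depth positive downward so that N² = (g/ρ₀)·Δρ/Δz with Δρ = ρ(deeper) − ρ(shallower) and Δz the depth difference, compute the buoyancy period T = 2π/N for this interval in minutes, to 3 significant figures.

18.9 min

Δρ = 1027.61 − 1027.34 = 0.27 kg m⁻³ over Δz = 164.9 − 80.5 = 84.4 m.
N² = (9.81/1027.475) × (0.27/84.4) = 3.0544 × 10⁻⁵ s⁻².
N = √(3.0544 × 10⁻⁵) = 5.5267 × 10⁻³ rad s⁻¹, so T = 2π/N = 1.1369 × 10³ s = 18.948 min ≈ 18.9 min.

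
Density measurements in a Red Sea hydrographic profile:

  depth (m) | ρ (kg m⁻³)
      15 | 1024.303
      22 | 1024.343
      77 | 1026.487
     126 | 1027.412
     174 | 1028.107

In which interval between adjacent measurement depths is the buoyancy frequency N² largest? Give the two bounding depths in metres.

Compute the density gradient over each adjacent pair:
  15–22 m: Δρ/Δz = 0.040/7 = 5.7 × 10⁻³ kg m⁻⁴
  22–77 m: Δρ/Δz = 2.144/55 = 0.039 kg m⁻⁴
  77–126 m: Δρ/Δz = 0.925/49 = 0.019 kg m⁻⁴
  126–174 m: Δρ/Δz = 0.695/48 = 0.014 kg m⁻⁴
The largest gradient is in the 22–77 m interval — the pycnocline.

22–77 m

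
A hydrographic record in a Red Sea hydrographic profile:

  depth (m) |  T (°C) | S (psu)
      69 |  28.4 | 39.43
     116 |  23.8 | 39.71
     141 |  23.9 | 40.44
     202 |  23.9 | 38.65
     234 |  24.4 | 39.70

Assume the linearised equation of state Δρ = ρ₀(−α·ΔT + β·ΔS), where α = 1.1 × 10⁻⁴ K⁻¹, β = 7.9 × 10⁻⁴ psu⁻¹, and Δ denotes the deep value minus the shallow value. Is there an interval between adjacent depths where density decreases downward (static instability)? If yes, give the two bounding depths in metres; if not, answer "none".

Evaluate Δρ/ρ₀ = −αΔT + βΔS across each adjacent pair:
  69–116 m: −αΔT+βΔS = −(1.1 × 10⁻⁴)(-4.6)+(7.9 × 10⁻⁴)(+0.28) = 7.3 × 10⁻⁴ → stable
  116–141 m: −αΔT+βΔS = −(1.1 × 10⁻⁴)(+0.1)+(7.9 × 10⁻⁴)(+0.73) = 5.7 × 10⁻⁴ → stable
  141–202 m: −αΔT+βΔS = −(1.1 × 10⁻⁴)(+0.0)+(7.9 × 10⁻⁴)(-1.79) = -1.4 × 10⁻³ → UNSTABLE
  202–234 m: −αΔT+βΔS = −(1.1 × 10⁻⁴)(+0.5)+(7.9 × 10⁻⁴)(+1.05) = 7.7 × 10⁻⁴ → stable
The 141–202 m interval has Δρ < 0: lighter water underlies denser water.

141–202 m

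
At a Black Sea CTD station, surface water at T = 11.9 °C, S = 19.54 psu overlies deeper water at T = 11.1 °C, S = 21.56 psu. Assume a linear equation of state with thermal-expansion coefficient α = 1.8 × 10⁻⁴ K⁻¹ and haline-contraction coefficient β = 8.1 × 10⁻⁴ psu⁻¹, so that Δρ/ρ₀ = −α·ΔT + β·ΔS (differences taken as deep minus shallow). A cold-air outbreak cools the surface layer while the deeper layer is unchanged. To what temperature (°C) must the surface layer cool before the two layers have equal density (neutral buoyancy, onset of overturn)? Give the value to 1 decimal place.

2.0 °C

Neutral buoyancy requires Δρ = 0, i.e. −α(T_deep − T_surf′) + β(S_deep − S_surf) = 0.
T_surf′ = T_deep − (β/α)·ΔS = 11.1 − (8.1 × 10⁻⁴/1.8 × 10⁻⁴)·(+2.02) = 2.010 °C.
Cooling required: 11.9 − (2.010) = 9.890 °C.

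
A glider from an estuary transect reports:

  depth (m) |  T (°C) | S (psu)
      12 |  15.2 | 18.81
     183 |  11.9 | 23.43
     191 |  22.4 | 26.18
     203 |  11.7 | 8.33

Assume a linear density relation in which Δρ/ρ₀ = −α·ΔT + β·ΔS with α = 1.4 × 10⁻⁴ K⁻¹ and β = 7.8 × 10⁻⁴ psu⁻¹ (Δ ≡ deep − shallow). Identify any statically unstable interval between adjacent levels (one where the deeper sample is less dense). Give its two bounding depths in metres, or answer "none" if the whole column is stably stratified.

Evaluate Δρ/ρ₀ = −αΔT + βΔS across each adjacent pair:
  12–183 m: −αΔT+βΔS = −(1.4 × 10⁻⁴)(-3.3)+(7.8 × 10⁻⁴)(+4.62) = 4.1 × 10⁻³ → stable
  183–191 m: −αΔT+βΔS = −(1.4 × 10⁻⁴)(+10.5)+(7.8 × 10⁻⁴)(+2.75) = 6.7 × 10⁻⁴ → stable
  191–203 m: −αΔT+βΔS = −(1.4 × 10⁻⁴)(-10.7)+(7.8 × 10⁻⁴)(-17.85) = -0.012 → UNSTABLE
The 191–203 m interval has Δρ < 0: lighter water underlies denser water.

191–203 m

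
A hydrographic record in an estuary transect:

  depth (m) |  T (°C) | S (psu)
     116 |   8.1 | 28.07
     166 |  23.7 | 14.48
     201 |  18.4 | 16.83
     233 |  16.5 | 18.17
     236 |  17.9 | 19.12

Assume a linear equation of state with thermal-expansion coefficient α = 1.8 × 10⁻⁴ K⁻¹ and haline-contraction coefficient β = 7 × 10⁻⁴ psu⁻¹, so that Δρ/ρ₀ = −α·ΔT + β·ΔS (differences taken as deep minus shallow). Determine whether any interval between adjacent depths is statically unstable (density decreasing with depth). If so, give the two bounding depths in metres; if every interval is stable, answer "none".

116–166 m

Evaluate Δρ/ρ₀ = −αΔT + βΔS across each adjacent pair:
  116–166 m: −αΔT+βΔS = −(1.8 × 10⁻⁴)(+15.6)+(7 × 10⁻⁴)(-13.59) = -0.012 → UNSTABLE
  166–201 m: −αΔT+βΔS = −(1.8 × 10⁻⁴)(-5.3)+(7 × 10⁻⁴)(+2.35) = 2.6 × 10⁻³ → stable
  201–233 m: −αΔT+βΔS = −(1.8 × 10⁻⁴)(-1.9)+(7 × 10⁻⁴)(+1.34) = 1.3 × 10⁻³ → stable
  233–236 m: −αΔT+βΔS = −(1.8 × 10⁻⁴)(+1.4)+(7 × 10⁻⁴)(+0.95) = 4.1 × 10⁻⁴ → stable
The 116–166 m interval has Δρ < 0: lighter water underlies denser water.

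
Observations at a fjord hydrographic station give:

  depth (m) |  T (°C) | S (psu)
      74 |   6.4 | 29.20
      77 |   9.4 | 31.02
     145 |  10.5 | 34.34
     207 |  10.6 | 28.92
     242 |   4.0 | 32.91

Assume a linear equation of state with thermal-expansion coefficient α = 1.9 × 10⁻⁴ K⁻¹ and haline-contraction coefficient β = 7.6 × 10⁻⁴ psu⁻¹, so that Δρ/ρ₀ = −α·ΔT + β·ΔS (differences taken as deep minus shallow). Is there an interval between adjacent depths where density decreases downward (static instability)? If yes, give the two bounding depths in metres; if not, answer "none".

Evaluate Δρ/ρ₀ = −αΔT + βΔS across each adjacent pair:
  74–77 m: −αΔT+βΔS = −(1.9 × 10⁻⁴)(+3.0)+(7.6 × 10⁻⁴)(+1.82) = 8.1 × 10⁻⁴ → stable
  77–145 m: −αΔT+βΔS = −(1.9 × 10⁻⁴)(+1.1)+(7.6 × 10⁻⁴)(+3.32) = 2.3 × 10⁻³ → stable
  145–207 m: −αΔT+βΔS = −(1.9 × 10⁻⁴)(+0.1)+(7.6 × 10⁻⁴)(-5.42) = -4.1 × 10⁻³ → UNSTABLE
  207–242 m: −αΔT+βΔS = −(1.9 × 10⁻⁴)(-6.6)+(7.6 × 10⁻⁴)(+3.99) = 4.3 × 10⁻³ → stable
The 145–207 m interval has Δρ < 0: lighter water underlies denser water.

145–207 m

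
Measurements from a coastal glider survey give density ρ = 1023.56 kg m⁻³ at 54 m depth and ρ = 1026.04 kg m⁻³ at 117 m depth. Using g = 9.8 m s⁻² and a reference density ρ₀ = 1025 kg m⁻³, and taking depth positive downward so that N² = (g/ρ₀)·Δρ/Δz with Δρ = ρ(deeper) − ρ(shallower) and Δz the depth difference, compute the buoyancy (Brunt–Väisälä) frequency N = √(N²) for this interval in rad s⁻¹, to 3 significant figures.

0.0194 rad s⁻¹

Δρ = 1026.04 − 1023.56 = 2.48 kg m⁻³ over Δz = 117 − 54 = 63 m.
N² = (9.8/1025) × (2.48/63) = 3.7637 × 10⁻⁴ s⁻².
N = √(3.7637 × 10⁻⁴) = 0.019400 rad s⁻¹ ≈ 0.0194 rad s⁻¹.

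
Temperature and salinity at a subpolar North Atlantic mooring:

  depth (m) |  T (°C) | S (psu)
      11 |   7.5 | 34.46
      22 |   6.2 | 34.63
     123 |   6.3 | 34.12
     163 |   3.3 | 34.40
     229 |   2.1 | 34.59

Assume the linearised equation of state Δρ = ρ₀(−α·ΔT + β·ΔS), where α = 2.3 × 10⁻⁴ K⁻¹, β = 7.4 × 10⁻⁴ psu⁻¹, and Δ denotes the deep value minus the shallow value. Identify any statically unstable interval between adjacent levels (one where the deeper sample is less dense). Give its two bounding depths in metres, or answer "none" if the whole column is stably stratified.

22–123 m

Evaluate Δρ/ρ₀ = −αΔT + βΔS across each adjacent pair:
  11–22 m: −αΔT+βΔS = −(2.3 × 10⁻⁴)(-1.3)+(7.4 × 10⁻⁴)(+0.17) = 4.2 × 10⁻⁴ → stable
  22–123 m: −αΔT+βΔS = −(2.3 × 10⁻⁴)(+0.1)+(7.4 × 10⁻⁴)(-0.51) = -4.0 × 10⁻⁴ → UNSTABLE
  123–163 m: −αΔT+βΔS = −(2.3 × 10⁻⁴)(-3.0)+(7.4 × 10⁻⁴)(+0.28) = 9.0 × 10⁻⁴ → stable
  163–229 m: −αΔT+βΔS = −(2.3 × 10⁻⁴)(-1.2)+(7.4 × 10⁻⁴)(+0.19) = 4.2 × 10⁻⁴ → stable
The 22–123 m interval has Δρ < 0: lighter water underlies denser water.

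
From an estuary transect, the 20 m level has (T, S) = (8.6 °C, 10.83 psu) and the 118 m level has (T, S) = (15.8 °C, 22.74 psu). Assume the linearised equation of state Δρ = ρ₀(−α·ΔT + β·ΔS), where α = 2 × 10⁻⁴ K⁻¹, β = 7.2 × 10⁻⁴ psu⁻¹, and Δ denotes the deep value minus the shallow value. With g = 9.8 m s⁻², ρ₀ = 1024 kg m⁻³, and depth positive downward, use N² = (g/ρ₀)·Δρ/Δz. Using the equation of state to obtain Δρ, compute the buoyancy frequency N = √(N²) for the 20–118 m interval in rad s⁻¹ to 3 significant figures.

ΔT = +7.2 K, ΔS = +11.91 psu (deep − shallow).
Δρ/ρ₀ = −αΔT + βΔS = -1.44 × 10⁻³ + 8.5752 × 10⁻³ = 7.1352 × 10⁻³, so Δρ ≈ 7.306 kg m⁻³.
N² = (g/ρ₀)·Δρ/Δz = g·(Δρ/ρ₀)/Δz = 9.8 × 7.1352 × 10⁻³ / 98 = 7.1352 × 10⁻⁴ s⁻².
N = √(7.1352 × 10⁻⁴) = 0.026712 rad s⁻¹ ≈ 0.0267 rad s⁻¹.

0.0267 rad s⁻¹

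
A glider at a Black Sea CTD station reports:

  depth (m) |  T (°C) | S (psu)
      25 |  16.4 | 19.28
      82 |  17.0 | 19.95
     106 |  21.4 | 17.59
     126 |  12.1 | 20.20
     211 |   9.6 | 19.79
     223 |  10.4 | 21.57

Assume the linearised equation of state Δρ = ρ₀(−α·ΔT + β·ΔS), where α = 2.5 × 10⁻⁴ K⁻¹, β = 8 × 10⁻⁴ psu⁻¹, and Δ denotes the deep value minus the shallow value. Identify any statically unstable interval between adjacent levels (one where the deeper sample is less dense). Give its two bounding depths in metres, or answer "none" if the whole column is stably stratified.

Evaluate Δρ/ρ₀ = −αΔT + βΔS across each adjacent pair:
  25–82 m: −αΔT+βΔS = −(2.5 × 10⁻⁴)(+0.6)+(8 × 10⁻⁴)(+0.67) = 3.9 × 10⁻⁴ → stable
  82–106 m: −αΔT+βΔS = −(2.5 × 10⁻⁴)(+4.4)+(8 × 10⁻⁴)(-2.36) = -3.0 × 10⁻³ → UNSTABLE
  106–126 m: −αΔT+βΔS = −(2.5 × 10⁻⁴)(-9.3)+(8 × 10⁻⁴)(+2.61) = 4.4 × 10⁻³ → stable
  126–211 m: −αΔT+βΔS = −(2.5 × 10⁻⁴)(-2.5)+(8 × 10⁻⁴)(-0.41) = 3.0 × 10⁻⁴ → stable
  211–223 m: −αΔT+βΔS = −(2.5 × 10⁻⁴)(+0.8)+(8 × 10⁻⁴)(+1.78) = 1.2 × 10⁻³ → stable
The 82–106 m interval has Δρ < 0: lighter water underlies denser water.

82–106 m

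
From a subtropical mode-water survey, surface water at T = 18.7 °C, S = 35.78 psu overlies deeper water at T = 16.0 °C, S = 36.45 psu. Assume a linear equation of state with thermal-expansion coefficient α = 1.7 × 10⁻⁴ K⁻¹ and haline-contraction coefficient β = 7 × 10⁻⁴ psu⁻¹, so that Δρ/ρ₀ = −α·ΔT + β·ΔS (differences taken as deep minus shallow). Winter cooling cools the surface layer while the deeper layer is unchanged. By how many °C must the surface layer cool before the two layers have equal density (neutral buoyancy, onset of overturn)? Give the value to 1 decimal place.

5.5 °C

Neutral buoyancy requires Δρ = 0, i.e. −α(T_deep − T_surf′) + β(S_deep − S_surf) = 0.
T_surf′ = T_deep − (β/α)·ΔS = 16.0 − (7 × 10⁻⁴/1.7 × 10⁻⁴)·(+0.67) = 13.241 °C.
Cooling required: 18.7 − (13.241) = 5.459 °C.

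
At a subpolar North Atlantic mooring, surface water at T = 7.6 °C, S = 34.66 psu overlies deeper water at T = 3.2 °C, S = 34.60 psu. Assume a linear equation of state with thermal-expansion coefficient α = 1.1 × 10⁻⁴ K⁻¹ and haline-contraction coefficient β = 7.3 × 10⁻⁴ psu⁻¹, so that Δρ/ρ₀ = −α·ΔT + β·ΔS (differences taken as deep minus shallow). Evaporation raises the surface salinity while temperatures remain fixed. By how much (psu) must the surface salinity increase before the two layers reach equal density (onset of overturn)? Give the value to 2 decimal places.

0.60 psu

Neutral buoyancy requires −α(T_deep − T_surf) + β(S_deep − S_surf′) = 0.
S_surf′ = S_deep − (α/β)·ΔT = 34.60 − (1.1 × 10⁻⁴/7.3 × 10⁻⁴)·(-4.4) = 35.2630 psu.
Increase required: 35.2630 − 34.66 = 0.6030 psu.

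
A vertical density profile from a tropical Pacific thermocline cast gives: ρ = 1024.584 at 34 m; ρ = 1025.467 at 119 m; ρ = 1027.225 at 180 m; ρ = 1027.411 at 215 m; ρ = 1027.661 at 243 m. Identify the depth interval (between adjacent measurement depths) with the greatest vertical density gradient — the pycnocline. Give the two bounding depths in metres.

119–180 m

Compute the density gradient over each adjacent pair:
  34–119 m: Δρ/Δz = 0.883/85 = 0.010 kg m⁻⁴
  119–180 m: Δρ/Δz = 1.758/61 = 0.029 kg m⁻⁴
  180–215 m: Δρ/Δz = 0.186/35 = 5.3 × 10⁻³ kg m⁻⁴
  215–243 m: Δρ/Δz = 0.250/28 = 8.9 × 10⁻³ kg m⁻⁴
The largest gradient is in the 119–180 m interval — the pycnocline.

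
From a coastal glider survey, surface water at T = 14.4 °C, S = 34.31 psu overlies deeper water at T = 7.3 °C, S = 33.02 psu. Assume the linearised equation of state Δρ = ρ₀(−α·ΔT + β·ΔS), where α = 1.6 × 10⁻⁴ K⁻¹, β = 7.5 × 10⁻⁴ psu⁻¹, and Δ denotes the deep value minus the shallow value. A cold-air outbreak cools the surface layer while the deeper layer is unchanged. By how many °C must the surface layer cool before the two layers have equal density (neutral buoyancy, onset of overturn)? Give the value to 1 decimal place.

Neutral buoyancy requires Δρ = 0, i.e. −α(T_deep − T_surf′) + β(S_deep − S_surf) = 0.
T_surf′ = T_deep − (β/α)·ΔS = 7.3 − (7.5 × 10⁻⁴/1.6 × 10⁻⁴)·(-1.29) = 13.347 °C.
Cooling required: 14.4 − (13.347) = 1.053 °C.

1.1 °C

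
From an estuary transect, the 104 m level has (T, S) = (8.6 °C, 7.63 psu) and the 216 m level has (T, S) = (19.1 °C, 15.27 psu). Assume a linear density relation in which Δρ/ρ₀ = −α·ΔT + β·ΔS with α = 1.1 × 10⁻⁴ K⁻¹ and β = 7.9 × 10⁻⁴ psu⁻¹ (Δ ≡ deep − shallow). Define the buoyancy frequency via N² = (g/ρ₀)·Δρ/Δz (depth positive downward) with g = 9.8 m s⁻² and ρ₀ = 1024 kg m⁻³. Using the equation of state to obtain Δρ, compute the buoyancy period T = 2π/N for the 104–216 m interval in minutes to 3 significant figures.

ΔT = +10.5 K, ΔS = +7.64 psu (deep − shallow).
Δρ/ρ₀ = −αΔT + βΔS = -1.155 × 10⁻³ + 6.0356 × 10⁻³ = 4.8806 × 10⁻³, so Δρ ≈ 4.998 kg m⁻³.
N² = (g/ρ₀)·Δρ/Δz = g·(Δρ/ρ₀)/Δz = 9.8 × 4.8806 × 10⁻³ / 112 = 4.2705 × 10⁻⁴ s⁻².
N = √(4.2705 × 10⁻⁴) = 0.020665 rad s⁻¹ → T = 2π/N = 304.05 s = 5.0675 min ≈ 5.07 min.

5.07 min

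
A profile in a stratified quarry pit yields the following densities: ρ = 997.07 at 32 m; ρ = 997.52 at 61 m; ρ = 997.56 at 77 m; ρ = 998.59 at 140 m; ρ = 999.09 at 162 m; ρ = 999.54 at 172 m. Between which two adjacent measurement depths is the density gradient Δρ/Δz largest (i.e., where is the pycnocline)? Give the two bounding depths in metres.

Compute the density gradient over each adjacent pair:
  32–61 m: Δρ/Δz = 0.45/29 = 0.016 kg m⁻⁴
  61–77 m: Δρ/Δz = 0.04/16 = 2.5 × 10⁻³ kg m⁻⁴
  77–140 m: Δρ/Δz = 1.03/63 = 0.016 kg m⁻⁴
  140–162 m: Δρ/Δz = 0.50/22 = 0.023 kg m⁻⁴
  162–172 m: Δρ/Δz = 0.45/10 = 0.045 kg m⁻⁴
The largest gradient is in the 162–172 m interval — the pycnocline.

162–172 m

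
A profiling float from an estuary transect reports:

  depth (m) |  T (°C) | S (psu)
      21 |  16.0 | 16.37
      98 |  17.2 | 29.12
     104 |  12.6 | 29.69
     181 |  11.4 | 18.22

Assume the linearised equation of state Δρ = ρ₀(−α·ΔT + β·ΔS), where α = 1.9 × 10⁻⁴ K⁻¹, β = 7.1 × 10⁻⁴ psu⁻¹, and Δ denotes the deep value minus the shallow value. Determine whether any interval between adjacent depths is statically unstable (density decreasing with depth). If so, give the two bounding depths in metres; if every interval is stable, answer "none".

104–181 m

Evaluate Δρ/ρ₀ = −αΔT + βΔS across each adjacent pair:
  21–98 m: −αΔT+βΔS = −(1.9 × 10⁻⁴)(+1.2)+(7.1 × 10⁻⁴)(+12.75) = 8.8 × 10⁻³ → stable
  98–104 m: −αΔT+βΔS = −(1.9 × 10⁻⁴)(-4.6)+(7.1 × 10⁻⁴)(+0.57) = 1.3 × 10⁻³ → stable
  104–181 m: −αΔT+βΔS = −(1.9 × 10⁻⁴)(-1.2)+(7.1 × 10⁻⁴)(-11.47) = -7.9 × 10⁻³ → UNSTABLE
The 104–181 m interval has Δρ < 0: lighter water underlies denser water.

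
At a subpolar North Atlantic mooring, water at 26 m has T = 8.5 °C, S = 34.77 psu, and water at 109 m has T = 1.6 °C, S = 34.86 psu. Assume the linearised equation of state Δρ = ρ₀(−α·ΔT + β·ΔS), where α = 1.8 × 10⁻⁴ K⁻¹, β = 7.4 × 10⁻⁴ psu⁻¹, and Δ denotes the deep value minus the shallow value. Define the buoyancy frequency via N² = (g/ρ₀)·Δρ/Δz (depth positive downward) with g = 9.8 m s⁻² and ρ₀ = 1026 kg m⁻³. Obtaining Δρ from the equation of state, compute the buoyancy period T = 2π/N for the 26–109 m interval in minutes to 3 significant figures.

ΔT = -6.9 K, ΔS = +0.09 psu (deep − shallow).
Δρ/ρ₀ = −αΔT + βΔS = 1.242 × 10⁻³ + 6.66 × 10⁻⁵ = 1.3086 × 10⁻³, so Δρ ≈ 1.343 kg m⁻³.
N² = (g/ρ₀)·Δρ/Δz = g·(Δρ/ρ₀)/Δz = 9.8 × 1.3086 × 10⁻³ / 83 = 1.5451 × 10⁻⁴ s⁻².
N = √(1.5451 × 10⁻⁴) = 0.012430 rad s⁻¹ → T = 2π/N = 505.49 s = 8.4248 min ≈ 8.42 min.

8.42 min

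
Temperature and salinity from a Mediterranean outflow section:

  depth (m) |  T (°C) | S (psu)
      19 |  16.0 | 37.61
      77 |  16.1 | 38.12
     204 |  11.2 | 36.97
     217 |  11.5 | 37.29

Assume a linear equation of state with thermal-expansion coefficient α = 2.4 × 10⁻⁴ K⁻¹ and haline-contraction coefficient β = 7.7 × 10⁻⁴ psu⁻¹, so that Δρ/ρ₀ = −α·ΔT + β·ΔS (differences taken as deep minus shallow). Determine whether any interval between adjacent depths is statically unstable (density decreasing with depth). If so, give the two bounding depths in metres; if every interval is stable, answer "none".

Evaluate Δρ/ρ₀ = −αΔT + βΔS across each adjacent pair:
  19–77 m: −αΔT+βΔS = −(2.4 × 10⁻⁴)(+0.1)+(7.7 × 10⁻⁴)(+0.51) = 3.7 × 10⁻⁴ → stable
  77–204 m: −αΔT+βΔS = −(2.4 × 10⁻⁴)(-4.9)+(7.7 × 10⁻⁴)(-1.15) = 2.9 × 10⁻⁴ → stable
  204–217 m: −αΔT+βΔS = −(2.4 × 10⁻⁴)(+0.3)+(7.7 × 10⁻⁴)(+0.32) = 1.7 × 10⁻⁴ → stable
Every interval has Δρ > 0: the column is stably stratified throughout.

none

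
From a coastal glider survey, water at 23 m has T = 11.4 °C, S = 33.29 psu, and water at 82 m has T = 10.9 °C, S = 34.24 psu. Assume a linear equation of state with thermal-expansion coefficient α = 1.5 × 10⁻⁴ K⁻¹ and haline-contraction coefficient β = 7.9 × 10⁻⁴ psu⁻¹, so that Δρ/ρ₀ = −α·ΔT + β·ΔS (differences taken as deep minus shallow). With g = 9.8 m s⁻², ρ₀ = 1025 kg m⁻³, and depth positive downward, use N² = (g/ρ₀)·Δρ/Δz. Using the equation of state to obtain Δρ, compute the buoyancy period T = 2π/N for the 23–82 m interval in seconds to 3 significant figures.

ΔT = -0.5 K, ΔS = +0.95 psu (deep − shallow).
Δρ/ρ₀ = −αΔT + βΔS = 7.50 × 10⁻⁵ + 7.505 × 10⁻⁴ = 8.255 × 10⁻⁴, so Δρ ≈ 0.8461 kg m⁻³.
N² = (g/ρ₀)·Δρ/Δz = g·(Δρ/ρ₀)/Δz = 9.8 × 8.255 × 10⁻⁴ / 59 = 1.3712 × 10⁻⁴ s⁻².
N = √(1.3712 × 10⁻⁴) = 0.011710 rad s⁻¹ → T = 2π/N = 536.57 s ≈ 537 s.

537 s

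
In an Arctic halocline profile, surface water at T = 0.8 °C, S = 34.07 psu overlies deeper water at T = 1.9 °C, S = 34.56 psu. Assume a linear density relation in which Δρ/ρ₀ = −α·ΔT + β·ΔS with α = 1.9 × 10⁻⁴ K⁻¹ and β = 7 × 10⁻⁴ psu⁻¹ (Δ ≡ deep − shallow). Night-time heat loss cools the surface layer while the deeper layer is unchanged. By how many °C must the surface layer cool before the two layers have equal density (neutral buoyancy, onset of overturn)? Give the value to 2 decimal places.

Neutral buoyancy requires Δρ = 0, i.e. −α(T_deep − T_surf′) + β(S_deep − S_surf) = 0.
T_surf′ = T_deep − (β/α)·ΔS = 1.9 − (7 × 10⁻⁴/1.9 × 10⁻⁴)·(+0.49) = 0.0947 °C.
Cooling required: 0.8 − (0.0947) = 0.7053 °C.

0.71 °C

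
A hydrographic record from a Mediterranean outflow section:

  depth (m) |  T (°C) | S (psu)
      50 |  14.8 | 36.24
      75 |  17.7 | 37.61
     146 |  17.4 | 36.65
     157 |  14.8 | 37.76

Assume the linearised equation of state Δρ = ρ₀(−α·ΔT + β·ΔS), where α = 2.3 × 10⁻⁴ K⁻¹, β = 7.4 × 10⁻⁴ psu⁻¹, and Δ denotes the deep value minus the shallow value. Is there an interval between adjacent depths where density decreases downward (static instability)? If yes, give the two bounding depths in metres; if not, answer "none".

75–146 m

Evaluate Δρ/ρ₀ = −αΔT + βΔS across each adjacent pair:
  50–75 m: −αΔT+βΔS = −(2.3 × 10⁻⁴)(+2.9)+(7.4 × 10⁻⁴)(+1.37) = 3.5 × 10⁻⁴ → stable
  75–146 m: −αΔT+βΔS = −(2.3 × 10⁻⁴)(-0.3)+(7.4 × 10⁻⁴)(-0.96) = -6.4 × 10⁻⁴ → UNSTABLE
  146–157 m: −αΔT+βΔS = −(2.3 × 10⁻⁴)(-2.6)+(7.4 × 10⁻⁴)(+1.11) = 1.4 × 10⁻³ → stable
The 75–146 m interval has Δρ < 0: lighter water underlies denser water.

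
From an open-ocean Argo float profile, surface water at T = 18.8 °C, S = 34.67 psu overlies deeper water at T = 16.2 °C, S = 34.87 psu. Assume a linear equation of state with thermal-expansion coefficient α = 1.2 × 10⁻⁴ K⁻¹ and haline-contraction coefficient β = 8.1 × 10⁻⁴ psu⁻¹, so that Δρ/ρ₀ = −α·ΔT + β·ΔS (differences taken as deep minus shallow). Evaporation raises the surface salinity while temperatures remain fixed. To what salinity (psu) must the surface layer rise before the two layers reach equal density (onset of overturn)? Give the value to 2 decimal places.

Neutral buoyancy requires −α(T_deep − T_surf) + β(S_deep − S_surf′) = 0.
S_surf′ = S_deep − (α/β)·ΔT = 34.87 − (1.2 × 10⁻⁴/8.1 × 10⁻⁴)·(-2.6) = 35.2552 psu.
Increase required: 35.2552 − 34.67 = 0.5852 psu.

35.26 psu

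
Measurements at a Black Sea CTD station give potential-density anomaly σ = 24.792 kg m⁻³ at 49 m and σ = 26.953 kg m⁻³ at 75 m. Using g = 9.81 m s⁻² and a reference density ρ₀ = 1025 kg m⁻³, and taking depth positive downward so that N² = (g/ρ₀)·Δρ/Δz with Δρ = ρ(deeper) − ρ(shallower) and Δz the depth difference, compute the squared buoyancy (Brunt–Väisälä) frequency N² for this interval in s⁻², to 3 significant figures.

7.95 × 10⁻⁴ s⁻²

Δρ = 1026.953 − 1024.792 = 2.161 kg m⁻³ over Δz = 75 − 49 = 26 m.
N² = (9.81/1025) × (2.161/26) = 7.9548 × 10⁻⁴ s⁻² ≈ 7.95 × 10⁻⁴ s⁻².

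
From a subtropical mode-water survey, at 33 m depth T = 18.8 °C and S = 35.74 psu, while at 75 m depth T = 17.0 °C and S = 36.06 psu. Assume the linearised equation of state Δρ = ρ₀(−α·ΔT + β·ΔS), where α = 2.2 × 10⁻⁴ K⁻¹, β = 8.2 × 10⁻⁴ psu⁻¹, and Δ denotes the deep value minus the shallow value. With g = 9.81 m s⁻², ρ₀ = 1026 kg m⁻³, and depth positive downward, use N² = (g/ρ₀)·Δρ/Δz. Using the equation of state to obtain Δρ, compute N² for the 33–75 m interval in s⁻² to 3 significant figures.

1.54 × 10⁻⁴ s⁻²

ΔT = -1.8 K, ΔS = +0.32 psu (deep − shallow).
Δρ/ρ₀ = −αΔT + βΔS = 3.96 × 10⁻⁴ + 2.624 × 10⁻⁴ = 6.584 × 10⁻⁴, so Δρ ≈ 0.6755 kg m⁻³.
N² = (g/ρ₀)·Δρ/Δz = g·(Δρ/ρ₀)/Δz = 9.81 × 6.584 × 10⁻⁴ / 42 = 1.5378 × 10⁻⁴ s⁻² ≈ 1.54 × 10⁻⁴ s⁻².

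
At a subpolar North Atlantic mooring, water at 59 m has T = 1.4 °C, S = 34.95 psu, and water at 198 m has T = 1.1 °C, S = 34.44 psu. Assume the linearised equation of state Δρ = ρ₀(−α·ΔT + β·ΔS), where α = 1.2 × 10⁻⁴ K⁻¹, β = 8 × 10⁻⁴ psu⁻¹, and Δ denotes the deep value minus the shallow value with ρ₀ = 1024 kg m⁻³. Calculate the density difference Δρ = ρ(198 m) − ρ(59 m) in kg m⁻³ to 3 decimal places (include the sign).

ΔT = -0.3 K, ΔS = -0.51 psu (deep − shallow).
Δρ/ρ₀ = −(1.2 × 10⁻⁴)(-0.3) + (8 × 10⁻⁴)(-0.51) = -3.72 × 10⁻⁴.
Δρ = 1024 × (-3.72 × 10⁻⁴) = -0.381 kg m⁻³.
Negative Δρ: lighter below, statically unstable.

-0.381 kg m⁻³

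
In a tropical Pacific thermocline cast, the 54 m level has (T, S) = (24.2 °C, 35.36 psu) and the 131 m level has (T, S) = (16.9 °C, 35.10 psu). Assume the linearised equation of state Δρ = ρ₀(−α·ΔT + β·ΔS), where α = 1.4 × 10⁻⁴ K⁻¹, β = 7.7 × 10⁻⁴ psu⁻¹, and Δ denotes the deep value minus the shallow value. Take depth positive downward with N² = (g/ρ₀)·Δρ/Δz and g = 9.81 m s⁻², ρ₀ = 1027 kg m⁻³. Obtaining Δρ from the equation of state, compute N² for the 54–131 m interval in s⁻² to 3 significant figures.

ΔT = -7.3 K, ΔS = -0.26 psu (deep − shallow).
Δρ/ρ₀ = −αΔT + βΔS = 1.022 × 10⁻³ − 2.002 × 10⁻⁴ = 8.218 × 10⁻⁴, so Δρ ≈ 0.8440 kg m⁻³.
N² = (g/ρ₀)·Δρ/Δz = g·(Δρ/ρ₀)/Δz = 9.81 × 8.218 × 10⁻⁴ / 77 = 1.0470 × 10⁻⁴ s⁻² ≈ 1.05 × 10⁻⁴ s⁻².

1.05 × 10⁻⁴ s⁻²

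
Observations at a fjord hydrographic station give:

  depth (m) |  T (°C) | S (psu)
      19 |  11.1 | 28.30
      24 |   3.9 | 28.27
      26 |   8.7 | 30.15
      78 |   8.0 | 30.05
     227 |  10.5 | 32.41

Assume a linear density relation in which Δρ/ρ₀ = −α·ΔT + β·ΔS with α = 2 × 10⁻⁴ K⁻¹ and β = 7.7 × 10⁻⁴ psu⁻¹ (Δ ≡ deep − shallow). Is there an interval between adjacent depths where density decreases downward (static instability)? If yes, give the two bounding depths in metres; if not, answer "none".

Evaluate Δρ/ρ₀ = −αΔT + βΔS across each adjacent pair:
  19–24 m: −αΔT+βΔS = −(2 × 10⁻⁴)(-7.2)+(7.7 × 10⁻⁴)(-0.03) = 1.4 × 10⁻³ → stable
  24–26 m: −αΔT+βΔS = −(2 × 10⁻⁴)(+4.8)+(7.7 × 10⁻⁴)(+1.88) = 4.9 × 10⁻⁴ → stable
  26–78 m: −αΔT+βΔS = −(2 × 10⁻⁴)(-0.7)+(7.7 × 10⁻⁴)(-0.10) = 6.3 × 10⁻⁵ → stable
  78–227 m: −αΔT+βΔS = −(2 × 10⁻⁴)(+2.5)+(7.7 × 10⁻⁴)(+2.36) = 1.3 × 10⁻³ → stable
Every interval has Δρ > 0: the column is stably stratified throughout.

none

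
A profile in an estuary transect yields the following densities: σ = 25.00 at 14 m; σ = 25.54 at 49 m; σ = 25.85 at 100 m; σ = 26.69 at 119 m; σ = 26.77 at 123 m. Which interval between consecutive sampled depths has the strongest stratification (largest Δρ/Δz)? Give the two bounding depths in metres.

100–119 m

Compute the density gradient over each adjacent pair:
  14–49 m: Δρ/Δz = 0.54/35 = 0.015 kg m⁻⁴
  49–100 m: Δρ/Δz = 0.31/51 = 6.1 × 10⁻³ kg m⁻⁴
  100–119 m: Δρ/Δz = 0.84/19 = 0.044 kg m⁻⁴
  119–123 m: Δρ/Δz = 0.08/4 = 0.020 kg m⁻⁴
The largest gradient is in the 100–119 m interval — the pycnocline.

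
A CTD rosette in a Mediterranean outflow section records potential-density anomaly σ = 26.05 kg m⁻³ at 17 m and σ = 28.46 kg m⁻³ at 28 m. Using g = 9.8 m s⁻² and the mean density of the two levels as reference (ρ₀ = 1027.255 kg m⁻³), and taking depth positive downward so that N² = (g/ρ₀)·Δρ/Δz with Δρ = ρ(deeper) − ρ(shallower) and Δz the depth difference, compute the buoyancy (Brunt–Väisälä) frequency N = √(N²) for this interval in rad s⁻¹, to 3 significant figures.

Δρ = 1028.46 − 1026.05 = 2.41 kg m⁻³ over Δz = 28 − 17 = 11 m.
N² = (9.8/1027.255) × (2.41/11) = 2.0901 × 10⁻³ s⁻².
N = √(2.0901 × 10⁻³) = 0.045718 rad s⁻¹ ≈ 0.0457 rad s⁻¹.

0.0457 rad s⁻¹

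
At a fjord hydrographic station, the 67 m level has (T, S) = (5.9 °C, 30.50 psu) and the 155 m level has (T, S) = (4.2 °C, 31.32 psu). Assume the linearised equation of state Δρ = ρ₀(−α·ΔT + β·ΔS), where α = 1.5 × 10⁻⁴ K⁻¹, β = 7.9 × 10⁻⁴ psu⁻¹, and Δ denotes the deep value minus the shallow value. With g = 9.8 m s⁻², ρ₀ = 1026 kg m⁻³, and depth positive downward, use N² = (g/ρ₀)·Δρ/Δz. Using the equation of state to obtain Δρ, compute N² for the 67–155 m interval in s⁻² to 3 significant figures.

1.01 × 10⁻⁴ s⁻²

ΔT = -1.7 K, ΔS = +0.82 psu (deep − shallow).
Δρ/ρ₀ = −αΔT + βΔS = 2.55 × 10⁻⁴ + 6.478 × 10⁻⁴ = 9.028 × 10⁻⁴, so Δρ ≈ 0.9263 kg m⁻³.
N² = (g/ρ₀)·Δρ/Δz = g·(Δρ/ρ₀)/Δz = 9.8 × 9.028 × 10⁻⁴ / 88 = 1.0054 × 10⁻⁴ s⁻² ≈ 1.01 × 10⁻⁴ s⁻².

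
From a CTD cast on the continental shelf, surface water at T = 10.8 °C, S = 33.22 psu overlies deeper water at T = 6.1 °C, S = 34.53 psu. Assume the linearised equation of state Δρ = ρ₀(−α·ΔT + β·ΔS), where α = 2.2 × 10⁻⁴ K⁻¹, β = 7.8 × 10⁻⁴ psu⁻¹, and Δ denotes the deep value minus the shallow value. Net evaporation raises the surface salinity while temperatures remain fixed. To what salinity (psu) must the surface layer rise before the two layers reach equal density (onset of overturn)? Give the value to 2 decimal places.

35.86 psu

Neutral buoyancy requires −α(T_deep − T_surf) + β(S_deep − S_surf′) = 0.
S_surf′ = S_deep − (α/β)·ΔT = 34.53 − (2.2 × 10⁻⁴/7.8 × 10⁻⁴)·(-4.7) = 35.8556 psu.
Increase required: 35.8556 − 33.22 = 2.6356 psu.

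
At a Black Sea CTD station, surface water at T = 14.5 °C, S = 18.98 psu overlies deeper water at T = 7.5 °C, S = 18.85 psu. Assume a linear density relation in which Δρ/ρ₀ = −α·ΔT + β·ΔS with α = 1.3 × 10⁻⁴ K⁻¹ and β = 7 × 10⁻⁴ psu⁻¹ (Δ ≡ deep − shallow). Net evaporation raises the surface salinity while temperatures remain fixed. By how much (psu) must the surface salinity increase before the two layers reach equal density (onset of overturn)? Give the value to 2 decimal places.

1.17 psu

Neutral buoyancy requires −α(T_deep − T_surf) + β(S_deep − S_surf′) = 0.
S_surf′ = S_deep − (α/β)·ΔT = 18.85 − (1.3 × 10⁻⁴/7 × 10⁻⁴)·(-7.0) = 20.1500 psu.
Increase required: 20.1500 − 18.98 = 1.1700 psu.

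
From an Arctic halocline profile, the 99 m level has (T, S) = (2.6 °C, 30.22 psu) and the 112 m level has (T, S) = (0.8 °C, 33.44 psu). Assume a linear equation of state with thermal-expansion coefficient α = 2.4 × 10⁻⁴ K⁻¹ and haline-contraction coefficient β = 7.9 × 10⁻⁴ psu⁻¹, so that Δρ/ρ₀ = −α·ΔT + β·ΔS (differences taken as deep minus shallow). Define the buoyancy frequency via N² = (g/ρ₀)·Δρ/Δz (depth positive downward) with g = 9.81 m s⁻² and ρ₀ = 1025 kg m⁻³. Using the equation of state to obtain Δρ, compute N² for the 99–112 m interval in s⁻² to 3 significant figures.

ΔT = -1.8 K, ΔS = +3.22 psu (deep − shallow).
Δρ/ρ₀ = −αΔT + βΔS = 4.32 × 10⁻⁴ + 2.5438 × 10⁻³ = 2.9758 × 10⁻³, so Δρ ≈ 3.050 kg m⁻³.
N² = (g/ρ₀)·Δρ/Δz = g·(Δρ/ρ₀)/Δz = 9.81 × 2.9758 × 10⁻³ / 13 = 2.2456 × 10⁻³ s⁻² ≈ 2.25 × 10⁻³ s⁻².

2.25 × 10⁻³ s⁻²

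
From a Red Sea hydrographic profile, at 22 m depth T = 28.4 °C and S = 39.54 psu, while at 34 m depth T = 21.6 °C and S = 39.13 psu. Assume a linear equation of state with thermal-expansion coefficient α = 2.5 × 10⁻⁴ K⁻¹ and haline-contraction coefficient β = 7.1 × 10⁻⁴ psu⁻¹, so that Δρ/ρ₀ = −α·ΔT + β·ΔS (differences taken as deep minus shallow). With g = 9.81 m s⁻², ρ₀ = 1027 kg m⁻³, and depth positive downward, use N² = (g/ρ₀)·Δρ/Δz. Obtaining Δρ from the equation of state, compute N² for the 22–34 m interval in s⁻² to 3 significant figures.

ΔT = -6.8 K, ΔS = -0.41 psu (deep − shallow).
Δρ/ρ₀ = −αΔT + βΔS = 1.70 × 10⁻³ − 2.911 × 10⁻⁴ = 1.4089 × 10⁻³, so Δρ ≈ 1.447 kg m⁻³.
N² = (g/ρ₀)·Δρ/Δz = g·(Δρ/ρ₀)/Δz = 9.81 × 1.4089 × 10⁻³ / 12 = 1.1518 × 10⁻³ s⁻² ≈ 1.15 × 10⁻³ s⁻².

1.15 × 10⁻³ s⁻²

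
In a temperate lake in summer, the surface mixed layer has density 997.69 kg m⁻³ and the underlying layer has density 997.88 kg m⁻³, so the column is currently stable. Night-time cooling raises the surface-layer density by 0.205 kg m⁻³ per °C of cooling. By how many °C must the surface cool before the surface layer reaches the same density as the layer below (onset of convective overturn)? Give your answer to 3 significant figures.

Density deficit of the surface layer: 997.88 − 997.69 = 0.19 kg m⁻³.
Required change = 0.19 / 0.205 = 0.927 °C.

0.927 °C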